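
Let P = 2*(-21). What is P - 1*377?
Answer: -419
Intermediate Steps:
P = -42
P - 1*377 = -42 - 1*377 = -42 - 377 = -419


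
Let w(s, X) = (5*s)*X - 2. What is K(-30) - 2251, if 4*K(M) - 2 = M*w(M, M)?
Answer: -71971/2 ≈ -35986.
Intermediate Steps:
w(s, X) = -2 + 5*X*s (w(s, X) = 5*X*s - 2 = -2 + 5*X*s)
K(M) = ½ + M*(-2 + 5*M²)/4 (K(M) = ½ + (M*(-2 + 5*M*M))/4 = ½ + (M*(-2 + 5*M²))/4 = ½ + M*(-2 + 5*M²)/4)
K(-30) - 2251 = (½ + (¼)*(-30)*(-2 + 5*(-30)²)) - 2251 = (½ + (¼)*(-30)*(-2 + 5*900)) - 2251 = (½ + (¼)*(-30)*(-2 + 4500)) - 2251 = (½ + (¼)*(-30)*4498) - 2251 = (½ - 33735) - 2251 = -67469/2 - 2251 = -71971/2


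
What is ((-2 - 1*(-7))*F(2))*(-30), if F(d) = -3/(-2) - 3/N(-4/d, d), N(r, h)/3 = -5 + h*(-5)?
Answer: -235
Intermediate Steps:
N(r, h) = -15 - 15*h (N(r, h) = 3*(-5 + h*(-5)) = 3*(-5 - 5*h) = -15 - 15*h)
F(d) = 3/2 - 3/(-15 - 15*d) (F(d) = -3/(-2) - 3/(-15 - 15*d) = -3*(-½) - 3/(-15 - 15*d) = 3/2 - 3/(-15 - 15*d))
((-2 - 1*(-7))*F(2))*(-30) = ((-2 - 1*(-7))*((17 + 15*2)/(10*(1 + 2))))*(-30) = ((-2 + 7)*((⅒)*(17 + 30)/3))*(-30) = (5*((⅒)*(⅓)*47))*(-30) = (5*(47/30))*(-30) = (47/6)*(-30) = -235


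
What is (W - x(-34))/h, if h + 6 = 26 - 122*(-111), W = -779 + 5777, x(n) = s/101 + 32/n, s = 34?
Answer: 4291302/11642977 ≈ 0.36857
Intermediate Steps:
x(n) = 34/101 + 32/n
W = 4998
h = 13562 (h = -6 + (26 - 122*(-111)) = -6 + (26 + 13542) = -6 + 13568 = 13562)
(W - x(-34))/h = (4998 - (34/101 + 32/(-34)))/13562 = (4998 - (34/101 + 32*(-1/34)))*(1/13562) = (4998 - (34/101 - 16/17))*(1/13562) = (4998 - 1*(-1038/1717))*(1/13562) = (4998 + 1038/1717)*(1/13562) = (8582604/1717)*(1/13562) = 4291302/11642977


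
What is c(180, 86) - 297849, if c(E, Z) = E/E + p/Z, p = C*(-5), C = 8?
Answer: -12807484/43 ≈ -2.9785e+5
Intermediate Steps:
p = -40 (p = 8*(-5) = -40)
c(E, Z) = 1 - 40/Z (c(E, Z) = E/E - 40/Z = 1 - 40/Z)
c(180, 86) - 297849 = (-40 + 86)/86 - 297849 = (1/86)*46 - 297849 = 23/43 - 297849 = -12807484/43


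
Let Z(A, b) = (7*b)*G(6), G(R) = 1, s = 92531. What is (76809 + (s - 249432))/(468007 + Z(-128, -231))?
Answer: -40046/233195 ≈ -0.17173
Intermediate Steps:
Z(A, b) = 7*b (Z(A, b) = (7*b)*1 = 7*b)
(76809 + (s - 249432))/(468007 + Z(-128, -231)) = (76809 + (92531 - 249432))/(468007 + 7*(-231)) = (76809 - 156901)/(468007 - 1617) = -80092/466390 = -80092*1/466390 = -40046/233195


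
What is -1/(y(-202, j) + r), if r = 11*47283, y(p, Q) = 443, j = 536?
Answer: -1/520556 ≈ -1.9210e-6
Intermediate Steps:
r = 520113
-1/(y(-202, j) + r) = -1/(443 + 520113) = -1/520556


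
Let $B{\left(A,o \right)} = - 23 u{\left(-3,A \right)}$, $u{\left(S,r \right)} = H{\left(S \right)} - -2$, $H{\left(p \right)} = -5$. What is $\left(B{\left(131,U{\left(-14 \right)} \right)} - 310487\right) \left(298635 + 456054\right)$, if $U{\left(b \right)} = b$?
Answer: $-234269050002$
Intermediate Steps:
$u{\left(S,r \right)} = -3$ ($u{\left(S,r \right)} = -5 - -2 = -5 + 2 = -3$)
$B{\left(A,o \right)} = 69$ ($B{\left(A,o \right)} = \left(-23\right) \left(-3\right) = 69$)
$\left(B{\left(131,U{\left(-14 \right)} \right)} - 310487\right) \left(298635 + 456054\right) = \left(69 - 310487\right) \left(298635 + 456054\right) = \left(-310418\right) 754689 = -234269050002$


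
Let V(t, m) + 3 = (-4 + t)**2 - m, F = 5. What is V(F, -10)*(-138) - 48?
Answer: -1152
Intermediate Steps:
V(t, m) = -3 + (-4 + t)**2 - m (V(t, m) = -3 + ((-4 + t)**2 - m) = -3 + (-4 + t)**2 - m)
V(F, -10)*(-138) - 48 = (-3 + (-4 + 5)**2 - 1*(-10))*(-138) - 48 = (-3 + 1**2 + 10)*(-138) - 48 = (-3 + 1 + 10)*(-138) - 48 = 8*(-138) - 48 = -1104 - 48 = -1152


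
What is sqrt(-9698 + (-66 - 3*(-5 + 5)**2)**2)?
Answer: I*sqrt(5342) ≈ 73.089*I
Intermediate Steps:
sqrt(-9698 + (-66 - 3*(-5 + 5)**2)**2) = sqrt(-9698 + (-66 - 3*0**2)**2) = sqrt(-9698 + (-66 - 3*0)**2) = sqrt(-9698 + (-66 + 0)**2) = sqrt(-9698 + (-66)**2) = sqrt(-9698 + 4356) = sqrt(-5342) = I*sqrt(5342)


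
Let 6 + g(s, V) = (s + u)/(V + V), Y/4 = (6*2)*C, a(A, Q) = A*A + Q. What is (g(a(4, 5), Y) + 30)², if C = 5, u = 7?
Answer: 8334769/14400 ≈ 578.80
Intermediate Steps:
a(A, Q) = Q + A² (a(A, Q) = A² + Q = Q + A²)
Y = 240 (Y = 4*((6*2)*5) = 4*(12*5) = 4*60 = 240)
g(s, V) = -6 + (7 + s)/(2*V) (g(s, V) = -6 + (s + 7)/(V + V) = -6 + (7 + s)/((2*V)) = -6 + (7 + s)*(1/(2*V)) = -6 + (7 + s)/(2*V))
(g(a(4, 5), Y) + 30)² = ((½)*(7 + (5 + 4²) - 12*240)/240 + 30)² = ((½)*(1/240)*(7 + (5 + 16) - 2880) + 30)² = ((½)*(1/240)*(7 + 21 - 2880) + 30)² = ((½)*(1/240)*(-2852) + 30)² = (-713/120 + 30)² = (2887/120)² = 8334769/14400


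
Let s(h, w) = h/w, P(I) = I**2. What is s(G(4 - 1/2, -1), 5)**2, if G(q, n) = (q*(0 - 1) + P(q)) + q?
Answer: 2401/400 ≈ 6.0025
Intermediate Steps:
G(q, n) = q**2 (G(q, n) = (q*(0 - 1) + q**2) + q = (q*(-1) + q**2) + q = (-q + q**2) + q = (q**2 - q) + q = q**2)
s(G(4 - 1/2, -1), 5)**2 = ((4 - 1/2)**2/5)**2 = ((4 - 1*1/2)**2*(1/5))**2 = ((4 - 1/2)**2*(1/5))**2 = ((7/2)**2*(1/5))**2 = ((49/4)*(1/5))**2 = (49/20)**2 = 2401/400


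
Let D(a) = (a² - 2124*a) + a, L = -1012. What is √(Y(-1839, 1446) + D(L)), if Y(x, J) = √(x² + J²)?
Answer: √(3172620 + 3*√608093) ≈ 1781.8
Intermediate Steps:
D(a) = a² - 2123*a
Y(x, J) = √(J² + x²)
√(Y(-1839, 1446) + D(L)) = √(√(1446² + (-1839)²) - 1012*(-2123 - 1012)) = √(√(2090916 + 3381921) - 1012*(-3135)) = √(√5472837 + 3172620) = √(3*√608093 + 3172620) = √(3172620 + 3*√608093)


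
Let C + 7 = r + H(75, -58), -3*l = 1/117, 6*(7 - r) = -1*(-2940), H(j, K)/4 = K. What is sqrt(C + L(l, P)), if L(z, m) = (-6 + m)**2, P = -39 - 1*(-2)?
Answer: 7*sqrt(23) ≈ 33.571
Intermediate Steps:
H(j, K) = 4*K
P = -37 (P = -39 + 2 = -37)
r = -483 (r = 7 - (-1)*(-2940)/6 = 7 - 1/6*2940 = 7 - 490 = -483)
l = -1/351 (l = -1/3/117 = -1/3*1/117 = -1/351 ≈ -0.0028490)
C = -722 (C = -7 + (-483 + 4*(-58)) = -7 + (-483 - 232) = -7 - 715 = -722)
sqrt(C + L(l, P)) = sqrt(-722 + (-6 - 37)**2) = sqrt(-722 + (-43)**2) = sqrt(-722 + 1849) = sqrt(1127) = 7*sqrt(23)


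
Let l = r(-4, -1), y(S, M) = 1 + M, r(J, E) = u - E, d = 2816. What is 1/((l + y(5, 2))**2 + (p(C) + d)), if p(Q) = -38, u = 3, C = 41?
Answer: 1/2827 ≈ 0.00035373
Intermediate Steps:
r(J, E) = 3 - E
l = 4 (l = 3 - 1*(-1) = 3 + 1 = 4)
1/((l + y(5, 2))**2 + (p(C) + d)) = 1/((4 + (1 + 2))**2 + (-38 + 2816)) = 1/((4 + 3)**2 + 2778) = 1/(7**2 + 2778) = 1/(49 + 2778) = 1/2827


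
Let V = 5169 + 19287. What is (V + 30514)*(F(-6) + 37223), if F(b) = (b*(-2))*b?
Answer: 2042190470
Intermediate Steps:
F(b) = -2*b**2 (F(b) = (-2*b)*b = -2*b**2)
V = 24456
(V + 30514)*(F(-6) + 37223) = (24456 + 30514)*(-2*(-6)**2 + 37223) = 54970*(-2*36 + 37223) = 54970*(-72 + 37223) = 54970*37151 = 2042190470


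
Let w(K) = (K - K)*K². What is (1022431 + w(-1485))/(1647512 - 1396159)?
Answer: 1022431/251353 ≈ 4.0677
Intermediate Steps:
w(K) = 0 (w(K) = 0*K² = 0)
(1022431 + w(-1485))/(1647512 - 1396159) = (1022431 + 0)/(1647512 - 1396159) = 1022431/251353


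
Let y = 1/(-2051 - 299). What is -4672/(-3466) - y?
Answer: 5491333/4072550 ≈ 1.3484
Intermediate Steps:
y = -1/2350 (y = 1/(-2350) = -1/2350 ≈ -0.00042553)
-4672/(-3466) - y = -4672/(-3466) - 1*(-1/2350) = -4672*(-1/3466) + 1/2350 = 2336/1733 + 1/2350 = 5491333/4072550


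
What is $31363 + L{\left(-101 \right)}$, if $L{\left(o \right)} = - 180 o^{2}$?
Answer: $-1804817$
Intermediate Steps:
$31363 + L{\left(-101 \right)} = 31363 - 180 \left(-101\right)^{2} = 31363 - 1836180 = -1804817$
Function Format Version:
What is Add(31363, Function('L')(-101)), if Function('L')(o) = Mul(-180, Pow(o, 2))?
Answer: -1804817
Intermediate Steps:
Add(31363, Function('L')(-101)) = Add(31363, Mul(-180, Pow(-101, 2))) = Add(31363, Mul(-180, 10201)) = Add(31363, -1836180) = -1804817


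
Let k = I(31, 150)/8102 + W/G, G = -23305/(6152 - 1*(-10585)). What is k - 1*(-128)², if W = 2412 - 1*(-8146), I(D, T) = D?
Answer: -4525277118877/188817110 ≈ -23966.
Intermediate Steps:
G = -23305/16737 (G = -23305/(6152 + 10585) = -23305/16737 ≈ -1.3924)
W = 10558 (W = 2412 + 8146 = 10558)
k = -1431697588637/188817110 (k = 31/8102 + 10558/(-23305/16737) = 31*(1/8102) + 10558*(-16737/23305) = 31/8102 - 176709246/23305 = -1431697588637/188817110 ≈ -7582.5)
k - 1*(-128)² = -1431697588637/188817110 - 1*(-128)² = -1431697588637/188817110 - 1*16384 = -1431697588637/188817110 - 16384 = -4525277118877/188817110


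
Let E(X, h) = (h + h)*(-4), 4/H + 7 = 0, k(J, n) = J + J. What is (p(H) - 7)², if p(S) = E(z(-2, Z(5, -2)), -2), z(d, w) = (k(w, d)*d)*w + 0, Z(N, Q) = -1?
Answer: 81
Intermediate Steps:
k(J, n) = 2*J
H = -4/7 (H = 4/(-7 + 0) = 4/(-7) = 4*(-⅐) = -4/7 ≈ -0.57143)
z(d, w) = 2*d*w² (z(d, w) = ((2*w)*d)*w + 0 = (2*d*w)*w + 0 = 2*d*w² + 0 = 2*d*w²)
E(X, h) = -8*h (E(X, h) = (2*h)*(-4) = -8*h)
p(S) = 16 (p(S) = -8*(-2) = 16)
(p(H) - 7)² = (16 - 7)² = 9² = 81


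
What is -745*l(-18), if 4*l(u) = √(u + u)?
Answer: -2235*I/2 ≈ -1117.5*I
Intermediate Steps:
l(u) = √2*√u/4 (l(u) = √(u + u)/4 = √(2*u)/4 = (√2*√u)/4 = √2*√u/4)
-745*l(-18) = -745*√2*√(-18)/4 = -745*√2*3*I*√2/4 = -2235*I/2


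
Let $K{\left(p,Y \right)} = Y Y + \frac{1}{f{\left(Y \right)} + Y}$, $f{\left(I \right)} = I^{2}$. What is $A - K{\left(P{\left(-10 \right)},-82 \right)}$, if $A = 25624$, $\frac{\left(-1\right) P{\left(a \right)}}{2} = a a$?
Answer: $\frac{125533799}{6642} \approx 18900.0$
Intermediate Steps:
$P{\left(a \right)} = - 2 a^{2}$ ($P{\left(a \right)} = - 2 a a = - 2 a^{2}$)
$K{\left(p,Y \right)} = Y^{2} + \frac{1}{Y + Y^{2}}$ ($K{\left(p,Y \right)} = Y Y + \frac{1}{Y^{2} + Y} = Y^{2} + \frac{1}{Y + Y^{2}}$)
$A - K{\left(P{\left(-10 \right)},-82 \right)} = 25624 - \frac{1 + \left(-82\right)^{3} + \left(-82\right)^{4}}{\left(-82\right) \left(1 - 82\right)} = 25624 - - \frac{1 - 551368 + 45212176}{82 \left(-81\right)} = 25624 - \left(- \frac{1}{82}\right) \left(- \frac{1}{81}\right) 44660809 = 25624 - \frac{44660809}{6642} = \frac{125533799}{6642}$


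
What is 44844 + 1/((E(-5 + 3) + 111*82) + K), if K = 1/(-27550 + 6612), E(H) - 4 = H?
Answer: 8548143165982/190619551 ≈ 44844.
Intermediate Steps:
E(H) = 4 + H
K = -1/20938 (K = 1/(-20938) = -1/20938 ≈ -4.7760e-5)
44844 + 1/((E(-5 + 3) + 111*82) + K) = 44844 + 1/(((4 + (-5 + 3)) + 111*82) - 1/20938) = 44844 + 1/(((4 - 2) + 9102) - 1/20938) = 44844 + 1/((2 + 9102) - 1/20938) = 44844 + 1/(9104 - 1/20938) = 44844 + 1/(190619551/20938) = 44844 + 20938/190619551 = 8548143165982/190619551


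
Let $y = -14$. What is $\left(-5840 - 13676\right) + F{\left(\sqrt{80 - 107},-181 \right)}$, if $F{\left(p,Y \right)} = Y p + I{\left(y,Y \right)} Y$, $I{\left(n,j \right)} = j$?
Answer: $13245 - 543 i \sqrt{3} \approx 13245.0 - 940.5 i$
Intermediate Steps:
$F{\left(p,Y \right)} = Y^{2} + Y p$ ($F{\left(p,Y \right)} = Y p + Y Y = Y p + Y^{2} = Y^{2} + Y p$)
$\left(-5840 - 13676\right) + F{\left(\sqrt{80 - 107},-181 \right)} = \left(-5840 - 13676\right) - 181 \left(-181 + \sqrt{80 - 107}\right) = -19516 - 181 \left(-181 + \sqrt{-27}\right) = -19516 - 181 \left(-181 + 3 i \sqrt{3}\right) = -19516 + \left(32761 - 543 i \sqrt{3}\right) = 13245 - 543 i \sqrt{3}$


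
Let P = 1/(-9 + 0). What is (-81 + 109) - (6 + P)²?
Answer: -541/81 ≈ -6.6790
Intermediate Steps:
P = -⅑ (P = 1/(-9) = -⅑ ≈ -0.11111)
(-81 + 109) - (6 + P)² = (-81 + 109) - (6 - ⅑)² = 28 - (53/9)² = 28 - 1*2809/81 = 28 - 2809/81 = -541/81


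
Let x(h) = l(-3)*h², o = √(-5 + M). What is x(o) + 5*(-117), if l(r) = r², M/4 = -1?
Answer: -666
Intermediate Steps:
M = -4 (M = 4*(-1) = -4)
o = 3*I (o = √(-5 - 4) = √(-9) = 3*I ≈ 3.0*I)
x(h) = 9*h² (x(h) = (-3)²*h² = 9*h²)
x(o) + 5*(-117) = 9*(3*I)² + 5*(-117) = 9*(-9) - 585 = -81 - 585 = -666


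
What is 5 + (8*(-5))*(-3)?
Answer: 125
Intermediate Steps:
5 + (8*(-5))*(-3) = 5 - 40*(-3) = 5 + 120 = 125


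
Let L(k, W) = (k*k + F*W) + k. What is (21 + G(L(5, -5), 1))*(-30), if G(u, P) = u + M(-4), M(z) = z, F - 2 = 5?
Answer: -360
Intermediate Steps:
F = 7 (F = 2 + 5 = 7)
L(k, W) = k + k² + 7*W (L(k, W) = (k*k + 7*W) + k = (k² + 7*W) + k = k + k² + 7*W)
G(u, P) = -4 + u (G(u, P) = u - 4 = -4 + u)
(21 + G(L(5, -5), 1))*(-30) = (21 + (-4 + (5 + 5² + 7*(-5))))*(-30) = (21 + (-4 + (5 + 25 - 35)))*(-30) = (21 + (-4 - 5))*(-30) = (21 - 9)*(-30) = 12*(-30) = -360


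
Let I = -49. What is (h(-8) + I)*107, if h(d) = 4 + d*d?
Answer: 2033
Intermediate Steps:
h(d) = 4 + d**2
(h(-8) + I)*107 = ((4 + (-8)**2) - 49)*107 = ((4 + 64) - 49)*107 = (68 - 49)*107 = 19*107 = 2033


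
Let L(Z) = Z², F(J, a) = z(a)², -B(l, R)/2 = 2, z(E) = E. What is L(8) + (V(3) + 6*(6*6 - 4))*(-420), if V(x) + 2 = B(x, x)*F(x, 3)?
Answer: -64616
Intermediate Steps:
B(l, R) = -4 (B(l, R) = -2*2 = -4)
F(J, a) = a²
V(x) = -38 (V(x) = -2 - 4*3² = -2 - 4*9 = -2 - 36 = -38)
L(8) + (V(3) + 6*(6*6 - 4))*(-420) = 8² + (-38 + 6*(6*6 - 4))*(-420) = 64 + (-38 + 6*(36 - 4))*(-420) = 64 + (-38 + 6*32)*(-420) = 64 + (-38 + 192)*(-420) = 64 + 154*(-420) = 64 - 64680 = -64616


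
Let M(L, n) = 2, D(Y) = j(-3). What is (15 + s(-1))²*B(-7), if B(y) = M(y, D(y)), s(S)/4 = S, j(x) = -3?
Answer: 242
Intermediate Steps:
s(S) = 4*S
D(Y) = -3
B(y) = 2
(15 + s(-1))²*B(-7) = (15 + 4*(-1))²*2 = (15 - 4)²*2 = 11²*2 = 121*2 = 242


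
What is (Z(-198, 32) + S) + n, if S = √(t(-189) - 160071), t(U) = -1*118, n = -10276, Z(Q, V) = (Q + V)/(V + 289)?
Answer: -3298762/321 + I*√160189 ≈ -10277.0 + 400.24*I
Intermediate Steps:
Z(Q, V) = (Q + V)/(289 + V)
t(U) = -118
S = I*√160189 (S = √(-118 - 160071) = √(-160189) = I*√160189 ≈ 400.24*I)
(Z(-198, 32) + S) + n = ((-198 + 32)/(289 + 32) + I*√160189) - 10276 = (-166/321 + I*√160189) - 10276 = -3298762/321 + I*√160189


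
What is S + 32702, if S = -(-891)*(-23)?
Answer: 12209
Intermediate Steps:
S = -20493 (S = -1*20493 = -20493)
S + 32702 = -20493 + 32702 = 12209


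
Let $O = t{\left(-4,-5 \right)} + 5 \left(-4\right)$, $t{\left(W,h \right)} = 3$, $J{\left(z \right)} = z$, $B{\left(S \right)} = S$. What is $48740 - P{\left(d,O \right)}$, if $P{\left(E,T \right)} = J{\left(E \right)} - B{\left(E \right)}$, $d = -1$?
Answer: $48740$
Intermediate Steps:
$O = -17$ ($O = 3 + 5 \left(-4\right) = 3 - 20 = -17$)
$P{\left(E,T \right)} = 0$ ($P{\left(E,T \right)} = E - E = 0$)
$48740 - P{\left(d,O \right)} = 48740 - 0 = 48740 + 0 = 48740$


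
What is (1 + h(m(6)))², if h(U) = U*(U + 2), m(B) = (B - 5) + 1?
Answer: 81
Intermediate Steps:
m(B) = -4 + B (m(B) = (-5 + B) + 1 = -4 + B)
h(U) = U*(2 + U)
(1 + h(m(6)))² = (1 + (-4 + 6)*(2 + (-4 + 6)))² = (1 + 2*(2 + 2))² = (1 + 2*4)² = (1 + 8)² = 9² = 81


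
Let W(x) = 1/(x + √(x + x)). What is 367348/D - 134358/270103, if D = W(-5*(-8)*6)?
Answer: 23813231108202/270103 + 1469392*√30 ≈ 9.6212e+7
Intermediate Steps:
W(x) = 1/(x + √2*√x) (W(x) = 1/(x + √(2*x)) = 1/(x + √2*√x))
D = 1/(240 + 4*√30) (D = 1/(-5*(-8)*6 + √2*√(-5*(-8)*6)) = 1/(40*6 + √2*√(40*6)) = 1/(240 + √2*√240) = 1/(240 + √2*(4*√15)) = 1/(240 + 4*√30) ≈ 0.0038181)
367348/D - 134358/270103 = 367348/(1/238 - √30/14280) - 134358/270103 = -134358/270103 + 367348/(1/238 - √30/14280)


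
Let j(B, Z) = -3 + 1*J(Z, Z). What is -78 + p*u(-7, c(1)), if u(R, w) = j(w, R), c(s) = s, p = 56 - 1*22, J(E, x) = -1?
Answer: -214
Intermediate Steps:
p = 34 (p = 56 - 22 = 34)
j(B, Z) = -4 (j(B, Z) = -3 + 1*(-1) = -3 - 1 = -4)
u(R, w) = -4
-78 + p*u(-7, c(1)) = -78 + 34*(-4) = -78 - 136 = -214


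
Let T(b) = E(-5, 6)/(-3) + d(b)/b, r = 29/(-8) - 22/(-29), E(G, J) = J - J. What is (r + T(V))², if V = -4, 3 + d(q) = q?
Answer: 67081/53824 ≈ 1.2463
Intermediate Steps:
d(q) = -3 + q
E(G, J) = 0
r = -665/232 (r = 29*(-⅛) - 22*(-1/29) = -29/8 + 22/29 = -665/232 ≈ -2.8664)
T(b) = (-3 + b)/b (T(b) = 0/(-3) + (-3 + b)/b = 0*(-⅓) + (-3 + b)/b = 0 + (-3 + b)/b = (-3 + b)/b)
(r + T(V))² = (-665/232 + (-3 - 4)/(-4))² = (-665/232 - ¼*(-7))² = (-665/232 + 7/4)² = (-259/232)² = 67081/53824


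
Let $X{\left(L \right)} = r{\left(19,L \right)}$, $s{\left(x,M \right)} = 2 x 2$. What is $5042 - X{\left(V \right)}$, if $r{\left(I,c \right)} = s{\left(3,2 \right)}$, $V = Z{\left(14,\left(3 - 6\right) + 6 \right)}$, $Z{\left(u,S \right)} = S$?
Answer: $5030$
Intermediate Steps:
$V = 3$ ($V = \left(3 - 6\right) + 6 = -3 + 6 = 3$)
$s{\left(x,M \right)} = 4 x$
$r{\left(I,c \right)} = 12$ ($r{\left(I,c \right)} = 4 \cdot 3 = 12$)
$X{\left(L \right)} = 12$
$5042 - X{\left(V \right)} = 5042 - 12 = 5030$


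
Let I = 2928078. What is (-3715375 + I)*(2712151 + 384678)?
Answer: -2438124181213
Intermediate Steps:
(-3715375 + I)*(2712151 + 384678) = (-3715375 + 2928078)*(2712151 + 384678) = -787297*3096829 = -2438124181213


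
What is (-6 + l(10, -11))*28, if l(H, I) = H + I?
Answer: -196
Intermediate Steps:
(-6 + l(10, -11))*28 = (-6 + (10 - 11))*28 = (-6 - 1)*28 = -7*28 = -196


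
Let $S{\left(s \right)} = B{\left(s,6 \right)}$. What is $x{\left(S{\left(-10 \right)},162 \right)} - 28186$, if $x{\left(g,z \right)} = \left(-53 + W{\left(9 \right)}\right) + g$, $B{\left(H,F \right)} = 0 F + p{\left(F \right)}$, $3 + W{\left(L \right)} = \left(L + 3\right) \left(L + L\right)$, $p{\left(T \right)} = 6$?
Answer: $-28020$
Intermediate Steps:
$W{\left(L \right)} = -3 + 2 L \left(3 + L\right)$ ($W{\left(L \right)} = -3 + \left(L + 3\right) \left(L + L\right) = -3 + \left(3 + L\right) 2 L = -3 + 2 L \left(3 + L\right)$)
$B{\left(H,F \right)} = 6$ ($B{\left(H,F \right)} = 0 F + 6 = 0 + 6 = 6$)
$S{\left(s \right)} = 6$
$x{\left(g,z \right)} = 160 + g$ ($x{\left(g,z \right)} = \left(-53 + \left(-3 + 2 \cdot 9^{2} + 6 \cdot 9\right)\right) + g = \left(-53 + \left(-3 + 2 \cdot 81 + 54\right)\right) + g = \left(-53 + \left(-3 + 162 + 54\right)\right) + g = \left(-53 + 213\right) + g = 160 + g$)
$x{\left(S{\left(-10 \right)},162 \right)} - 28186 = \left(160 + 6\right) - 28186 = 166 - 28186 = -28020$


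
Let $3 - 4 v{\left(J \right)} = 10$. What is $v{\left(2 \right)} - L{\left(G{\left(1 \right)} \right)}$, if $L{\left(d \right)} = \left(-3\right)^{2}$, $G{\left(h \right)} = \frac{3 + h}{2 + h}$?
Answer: $- \frac{43}{4} \approx -10.75$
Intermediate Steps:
$G{\left(h \right)} = \frac{3 + h}{2 + h}$
$v{\left(J \right)} = - \frac{7}{4}$ ($v{\left(J \right)} = \frac{3}{4} - \frac{5}{2} = - \frac{7}{4}$)
$L{\left(d \right)} = 9$
$v{\left(2 \right)} - L{\left(G{\left(1 \right)} \right)} = - \frac{7}{4} - 9 = - \frac{43}{4}$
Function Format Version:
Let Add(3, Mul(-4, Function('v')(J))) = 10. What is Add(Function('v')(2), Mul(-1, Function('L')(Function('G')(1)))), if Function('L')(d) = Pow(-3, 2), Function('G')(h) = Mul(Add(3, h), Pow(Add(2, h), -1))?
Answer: Rational(-43, 4) ≈ -10.750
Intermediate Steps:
Function('G')(h) = Mul(Pow(Add(2, h), -1), Add(3, h))
Function('v')(J) = Rational(-7, 4) (Function('v')(J) = Add(Rational(3, 4), Mul(Rational(-1, 4), 10)) = Add(Rational(3, 4), Rational(-5, 2)) = Rational(-7, 4))
Function('L')(d) = 9
Add(Function('v')(2), Mul(-1, Function('L')(Function('G')(1)))) = Add(Rational(-7, 4), Mul(-1, 9)) = Add(Rational(-7, 4), -9) = Rational(-43, 4)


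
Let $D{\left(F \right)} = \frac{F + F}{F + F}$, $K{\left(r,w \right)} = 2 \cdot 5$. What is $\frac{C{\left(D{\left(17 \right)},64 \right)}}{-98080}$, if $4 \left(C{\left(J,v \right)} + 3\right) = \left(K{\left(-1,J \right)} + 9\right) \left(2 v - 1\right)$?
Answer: $- \frac{2401}{392320} \approx -0.00612$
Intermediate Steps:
$K{\left(r,w \right)} = 10$
$D{\left(F \right)} = 1$ ($D{\left(F \right)} = \frac{2 F}{2 F} = 2 F \frac{1}{2 F} = 1$)
$C{\left(J,v \right)} = - \frac{31}{4} + \frac{19 v}{2}$ ($C{\left(J,v \right)} = -3 + \frac{\left(10 + 9\right) \left(2 v - 1\right)}{4} = -3 + \frac{19 \left(-1 + 2 v\right)}{4} = -3 + \frac{-19 + 38 v}{4} = -3 + \left(- \frac{19}{4} + \frac{19 v}{2}\right) = - \frac{31}{4} + \frac{19 v}{2}$)
$\frac{C{\left(D{\left(17 \right)},64 \right)}}{-98080} = \frac{- \frac{31}{4} + \frac{19}{2} \cdot 64}{-98080} = \left(- \frac{31}{4} + 608\right) \left(- \frac{1}{98080}\right) = \frac{2401}{4} \left(- \frac{1}{98080}\right) = - \frac{2401}{392320}$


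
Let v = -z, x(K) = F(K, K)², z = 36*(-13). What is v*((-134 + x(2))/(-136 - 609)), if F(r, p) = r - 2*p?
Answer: 12168/149 ≈ 81.664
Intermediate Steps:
z = -468
x(K) = K² (x(K) = (K - 2*K)² = (-K)² = K²)
v = 468 (v = -1*(-468) = 468)
v*((-134 + x(2))/(-136 - 609)) = 468*((-134 + 2²)/(-136 - 609)) = 468*((-134 + 4)/(-745)) = 468*(-130*(-1/745)) = 468*(26/149) = 12168/149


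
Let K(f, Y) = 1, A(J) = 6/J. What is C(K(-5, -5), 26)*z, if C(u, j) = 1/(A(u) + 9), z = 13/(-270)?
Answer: -13/4050 ≈ -0.0032099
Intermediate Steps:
z = -13/270 (z = 13*(-1/270) = -13/270 ≈ -0.048148)
C(u, j) = 1/(9 + 6/u) (C(u, j) = 1/(6/u + 9) = 1/(9 + 6/u))
C(K(-5, -5), 26)*z = ((1/3)*1/(2 + 3*1))*(-13/270) = ((1/3)*1/(2 + 3))*(-13/270) = ((1/3)*1/5)*(-13/270) = ((1/3)*1*(1/5))*(-13/270) = (1/15)*(-13/270) = -13/4050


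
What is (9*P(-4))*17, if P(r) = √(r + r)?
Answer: 306*I*√2 ≈ 432.75*I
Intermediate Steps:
P(r) = √2*√r (P(r) = √(2*r) = √2*√r)
(9*P(-4))*17 = (9*(√2*√(-4)))*17 = (9*(√2*(2*I)))*17 = (9*(2*I*√2))*17 = (18*I*√2)*17 = 306*I*√2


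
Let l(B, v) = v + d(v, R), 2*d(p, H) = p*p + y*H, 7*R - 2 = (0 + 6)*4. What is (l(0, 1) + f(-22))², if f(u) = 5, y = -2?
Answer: 1521/196 ≈ 7.7602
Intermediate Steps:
R = 26/7 (R = 2/7 + ((0 + 6)*4)/7 = 2/7 + (6*4)/7 = 2/7 + (⅐)*24 = 2/7 + 24/7 = 26/7 ≈ 3.7143)
d(p, H) = p²/2 - H (d(p, H) = (p*p - 2*H)/2 = (p² - 2*H)/2 = p²/2 - H)
l(B, v) = -26/7 + v + v²/2 (l(B, v) = v + (v²/2 - 1*26/7) = v + (v²/2 - 26/7) = v + (-26/7 + v²/2) = -26/7 + v + v²/2)
(l(0, 1) + f(-22))² = ((-26/7 + 1 + (½)*1²) + 5)² = ((-26/7 + 1 + (½)*1) + 5)² = ((-26/7 + 1 + ½) + 5)² = (-31/14 + 5)² = (39/14)² = 1521/196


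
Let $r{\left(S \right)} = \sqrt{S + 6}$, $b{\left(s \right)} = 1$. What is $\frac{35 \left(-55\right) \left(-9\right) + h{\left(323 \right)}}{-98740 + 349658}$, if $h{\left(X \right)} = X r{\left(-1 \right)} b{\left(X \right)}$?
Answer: $\frac{17325}{250918} + \frac{323 \sqrt{5}}{250918} \approx 0.071925$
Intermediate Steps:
$r{\left(S \right)} = \sqrt{6 + S}$
$h{\left(X \right)} = X \sqrt{5}$ ($h{\left(X \right)} = X \sqrt{6 - 1} \cdot 1 = X \sqrt{5} \cdot 1 = X \sqrt{5}$)
$\frac{35 \left(-55\right) \left(-9\right) + h{\left(323 \right)}}{-98740 + 349658} = \frac{35 \left(-55\right) \left(-9\right) + 323 \sqrt{5}}{-98740 + 349658} = \frac{\left(-1925\right) \left(-9\right) + 323 \sqrt{5}}{250918} = \left(17325 + 323 \sqrt{5}\right) \frac{1}{250918} = \frac{17325}{250918} + \frac{323 \sqrt{5}}{250918}$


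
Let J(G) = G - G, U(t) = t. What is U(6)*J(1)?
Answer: 0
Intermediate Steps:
J(G) = 0
U(6)*J(1) = 6*0 = 0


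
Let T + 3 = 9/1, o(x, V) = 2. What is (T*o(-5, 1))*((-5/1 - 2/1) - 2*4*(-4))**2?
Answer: 7500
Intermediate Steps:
T = 6 (T = -3 + 9/1 = -3 + 9*1 = -3 + 9 = 6)
(T*o(-5, 1))*((-5/1 - 2/1) - 2*4*(-4))**2 = (6*2)*((-5/1 - 2/1) - 2*4*(-4))**2 = 12*((-5*1 - 2*1) - 8*(-4))**2 = 12*((-5 - 2) + 32)**2 = 12*(-7 + 32)**2 = 12*25**2 = 12*625 = 7500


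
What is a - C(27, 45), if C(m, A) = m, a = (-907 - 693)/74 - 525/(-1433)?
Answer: -2558542/53021 ≈ -48.255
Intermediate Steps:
a = -1126975/53021 (a = -1600*1/74 - 525*(-1/1433) = -800/37 + 525/1433 = -1126975/53021 ≈ -21.255)
a - C(27, 45) = -1126975/53021 - 1*27 = -1126975/53021 - 27 = -2558542/53021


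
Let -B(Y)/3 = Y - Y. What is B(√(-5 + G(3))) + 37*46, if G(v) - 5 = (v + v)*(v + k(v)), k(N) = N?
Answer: 1702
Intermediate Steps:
G(v) = 5 + 4*v² (G(v) = 5 + (v + v)*(v + v) = 5 + (2*v)*(2*v) = 5 + 4*v²)
B(Y) = 0 (B(Y) = -3*(Y - Y) = -3*0 = 0)
B(√(-5 + G(3))) + 37*46 = 0 + 37*46 = 0 + 1702 = 1702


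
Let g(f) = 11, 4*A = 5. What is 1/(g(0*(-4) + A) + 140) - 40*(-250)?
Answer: 1510001/151 ≈ 10000.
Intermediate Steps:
A = 5/4 (A = (¼)*5 = 5/4 ≈ 1.2500)
1/(g(0*(-4) + A) + 140) - 40*(-250) = 1/(11 + 140) - 40*(-250) = 1/151 + 10000 = 1510001/151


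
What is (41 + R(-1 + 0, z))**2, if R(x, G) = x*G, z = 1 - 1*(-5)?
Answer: 1225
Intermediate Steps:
z = 6 (z = 1 + 5 = 6)
R(x, G) = G*x
(41 + R(-1 + 0, z))**2 = (41 + 6*(-1 + 0))**2 = (41 + 6*(-1))**2 = (41 - 6)**2 = 35**2 = 1225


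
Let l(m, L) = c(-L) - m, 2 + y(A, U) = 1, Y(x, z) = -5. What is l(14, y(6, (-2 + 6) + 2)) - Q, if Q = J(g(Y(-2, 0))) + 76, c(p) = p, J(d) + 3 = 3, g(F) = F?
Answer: -89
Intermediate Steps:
J(d) = 0 (J(d) = -3 + 3 = 0)
y(A, U) = -1 (y(A, U) = -2 + 1 = -1)
l(m, L) = -L - m
Q = 76 (Q = 0 + 76 = 76)
l(14, y(6, (-2 + 6) + 2)) - Q = (-1*(-1) - 1*14) - 1*76 = (1 - 14) - 76 = -13 - 76 = -89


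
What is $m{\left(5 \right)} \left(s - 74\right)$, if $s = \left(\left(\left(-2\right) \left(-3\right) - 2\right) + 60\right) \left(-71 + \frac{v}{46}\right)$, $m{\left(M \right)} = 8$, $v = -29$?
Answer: $- \frac{857136}{23} \approx -37267.0$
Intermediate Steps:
$s = - \frac{105440}{23}$ ($s = \left(\left(\left(-2\right) \left(-3\right) - 2\right) + 60\right) \left(-71 - \frac{29}{46}\right) = \left(\left(6 - 2\right) + 60\right) \left(-71 - \frac{29}{46}\right) = \left(4 + 60\right) \left(-71 - \frac{29}{46}\right) = 64 \left(- \frac{3295}{46}\right) = - \frac{105440}{23} \approx -4584.3$)
$m{\left(5 \right)} \left(s - 74\right) = 8 \left(- \frac{105440}{23} - 74\right) = 8 \left(- \frac{107142}{23}\right) = - \frac{857136}{23}$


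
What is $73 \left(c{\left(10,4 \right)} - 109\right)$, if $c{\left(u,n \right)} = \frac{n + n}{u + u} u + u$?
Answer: $-6935$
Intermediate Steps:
$c{\left(u,n \right)} = n + u$ ($c{\left(u,n \right)} = \frac{2 n}{2 u} u + u = 2 n \frac{1}{2 u} u + u = \frac{n}{u} u + u = n + u$)
$73 \left(c{\left(10,4 \right)} - 109\right) = 73 \left(\left(4 + 10\right) - 109\right) = 73 \left(14 - 109\right) = 73 \left(-95\right) = -6935$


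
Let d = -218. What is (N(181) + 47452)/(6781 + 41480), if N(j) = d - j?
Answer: 47053/48261 ≈ 0.97497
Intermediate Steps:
N(j) = -218 - j
(N(181) + 47452)/(6781 + 41480) = ((-218 - 1*181) + 47452)/(6781 + 41480) = ((-218 - 181) + 47452)/48261 = (-399 + 47452)*(1/48261) = 47053*(1/48261) = 47053/48261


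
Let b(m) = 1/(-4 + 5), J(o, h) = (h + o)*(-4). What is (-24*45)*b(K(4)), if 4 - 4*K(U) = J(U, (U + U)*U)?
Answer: -1080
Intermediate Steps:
J(o, h) = -4*h - 4*o
K(U) = 1 + U + 2*U² (K(U) = 1 - (-4*(U + U)*U - 4*U)/4 = 1 - (-4*2*U*U - 4*U)/4 = 1 - (-8*U² - 4*U)/4 = 1 + (U + 2*U²) = 1 + U + 2*U²)
b(m) = 1 (b(m) = 1/1 = 1)
(-24*45)*b(K(4)) = -24*45*1 = -1080*1 = -1080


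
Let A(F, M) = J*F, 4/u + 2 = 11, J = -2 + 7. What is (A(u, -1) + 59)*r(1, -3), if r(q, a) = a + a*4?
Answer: -2755/3 ≈ -918.33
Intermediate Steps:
J = 5
r(q, a) = 5*a (r(q, a) = a + 4*a = 5*a)
u = 4/9 (u = 4/(-2 + 11) = 4/9 ≈ 0.44444)
A(F, M) = 5*F
(A(u, -1) + 59)*r(1, -3) = (5*(4/9) + 59)*(5*(-3)) = (20/9 + 59)*(-15) = (551/9)*(-15) = -2755/3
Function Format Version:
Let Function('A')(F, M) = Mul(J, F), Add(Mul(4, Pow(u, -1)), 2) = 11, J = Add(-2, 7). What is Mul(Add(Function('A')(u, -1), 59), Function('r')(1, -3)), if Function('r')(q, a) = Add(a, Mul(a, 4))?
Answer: Rational(-2755, 3) ≈ -918.33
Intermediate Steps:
J = 5
Function('r')(q, a) = Mul(5, a) (Function('r')(q, a) = Add(a, Mul(4, a)) = Mul(5, a))
u = Rational(4, 9) (u = Mul(4, Pow(Add(-2, 11), -1)) = Mul(4, Pow(9, -1)) = Mul(4, Rational(1, 9)) = Rational(4, 9) ≈ 0.44444)
Function('A')(F, M) = Mul(5, F)
Mul(Add(Function('A')(u, -1), 59), Function('r')(1, -3)) = Mul(Add(Mul(5, Rational(4, 9)), 59), Mul(5, -3)) = Mul(Add(Rational(20, 9), 59), -15) = Mul(Rational(551, 9), -15) = Rational(-2755, 3)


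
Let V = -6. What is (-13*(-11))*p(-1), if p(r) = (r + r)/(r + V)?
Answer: 286/7 ≈ 40.857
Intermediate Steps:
p(r) = 2*r/(-6 + r) (p(r) = (r + r)/(r - 6) = (2*r)/(-6 + r) = 2*r/(-6 + r))
(-13*(-11))*p(-1) = (-13*(-11))*(2*(-1)/(-6 - 1)) = 143*(2*(-1)/(-7)) = 143*(2*(-1)*(-⅐)) = 143*(2/7) = 286/7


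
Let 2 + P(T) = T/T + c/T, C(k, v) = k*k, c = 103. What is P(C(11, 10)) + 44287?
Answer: 5358709/121 ≈ 44287.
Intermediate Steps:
C(k, v) = k²
P(T) = -1 + 103/T (P(T) = -2 + (T/T + 103/T) = -2 + (1 + 103/T) = -1 + 103/T)
P(C(11, 10)) + 44287 = (103 - 1*11²)/(11²) + 44287 = (103 - 1*121)/121 + 44287 = (103 - 121)/121 + 44287 = (1/121)*(-18) + 44287 = -18/121 + 44287 = 5358709/121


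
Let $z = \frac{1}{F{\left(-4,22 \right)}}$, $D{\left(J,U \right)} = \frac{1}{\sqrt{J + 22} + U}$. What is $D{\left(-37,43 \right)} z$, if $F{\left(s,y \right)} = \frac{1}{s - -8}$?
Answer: $\frac{43}{466} - \frac{i \sqrt{15}}{466} \approx 0.092275 - 0.0083111 i$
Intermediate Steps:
$F{\left(s,y \right)} = \frac{1}{8 + s}$ ($F{\left(s,y \right)} = \frac{1}{s + 8} = \frac{1}{8 + s}$)
$D{\left(J,U \right)} = \frac{1}{U + \sqrt{22 + J}}$ ($D{\left(J,U \right)} = \frac{1}{\sqrt{22 + J} + U} = \frac{1}{U + \sqrt{22 + J}}$)
$z = 4$ ($z = \frac{1}{\frac{1}{8 - 4}} = \frac{1}{\frac{1}{4}} = 4$)
$D{\left(-37,43 \right)} z = \frac{1}{43 + \sqrt{22 - 37}} \cdot 4 = \frac{1}{43 + \sqrt{-15}} \cdot 4 = \frac{1}{43 + i \sqrt{15}} \cdot 4 = \frac{4}{43 + i \sqrt{15}}$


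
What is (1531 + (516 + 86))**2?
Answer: 4549689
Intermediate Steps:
(1531 + (516 + 86))**2 = (1531 + 602)**2 = 2133**2 = 4549689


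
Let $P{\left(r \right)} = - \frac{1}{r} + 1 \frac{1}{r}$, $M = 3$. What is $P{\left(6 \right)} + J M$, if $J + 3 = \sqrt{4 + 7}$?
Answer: $-9 + 3 \sqrt{11} \approx 0.94987$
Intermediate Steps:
$P{\left(r \right)} = 0$ ($P{\left(r \right)} = - \frac{1}{r} + \frac{1}{r} = 0$)
$J = -3 + \sqrt{11}$ ($J = -3 + \sqrt{4 + 7} = -3 + \sqrt{11} \approx 0.31662$)
$P{\left(6 \right)} + J M = 0 + \left(-3 + \sqrt{11}\right) 3 = 0 - \left(9 - 3 \sqrt{11}\right) = -9 + 3 \sqrt{11}$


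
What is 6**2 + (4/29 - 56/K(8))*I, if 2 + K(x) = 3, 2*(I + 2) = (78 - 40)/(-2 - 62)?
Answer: 76239/464 ≈ 164.31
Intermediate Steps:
I = -147/64 (I = -2 + ((78 - 40)/(-2 - 62))/2 = -2 + (38/(-64))/2 = -2 + (38*(-1/64))/2 = -2 + (1/2)*(-19/32) = -2 - 19/64 = -147/64 ≈ -2.2969)
K(x) = 1 (K(x) = -2 + 3 = 1)
6**2 + (4/29 - 56/K(8))*I = 6**2 + (4/29 - 56/1)*(-147/64) = 36 + (4*(1/29) - 56*1)*(-147/64) = 36 + (4/29 - 56)*(-147/64) = 36 - 1620/29*(-147/64) = 36 + 59535/464 = 76239/464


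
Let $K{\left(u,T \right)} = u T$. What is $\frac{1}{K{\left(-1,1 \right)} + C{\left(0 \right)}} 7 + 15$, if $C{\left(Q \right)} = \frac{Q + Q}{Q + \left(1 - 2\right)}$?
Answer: $8$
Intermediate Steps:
$K{\left(u,T \right)} = T u$
$C{\left(Q \right)} = \frac{2 Q}{-1 + Q}$ ($C{\left(Q \right)} = \frac{2 Q}{Q - 1} = \frac{2 Q}{-1 + Q}$)
$\frac{1}{K{\left(-1,1 \right)} + C{\left(0 \right)}} 7 + 15 = \frac{1}{1 \left(-1\right) + 2 \cdot 0 \frac{1}{-1 + 0}} \cdot 7 + 15 = \frac{1}{-1 + 2 \cdot 0 \frac{1}{-1}} \cdot 7 + 15 = \frac{1}{-1 + 2 \cdot 0 \left(-1\right)} 7 + 15 = \frac{1}{-1 + 0} \cdot 7 + 15 = \frac{1}{-1} \cdot 7 + 15 = \left(-1\right) 7 + 15 = -7 + 15 = 8$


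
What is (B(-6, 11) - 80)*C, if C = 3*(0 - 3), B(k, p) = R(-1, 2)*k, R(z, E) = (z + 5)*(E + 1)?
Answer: 1368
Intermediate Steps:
R(z, E) = (1 + E)*(5 + z) (R(z, E) = (5 + z)*(1 + E) = (1 + E)*(5 + z))
B(k, p) = 12*k (B(k, p) = (5 - 1 + 5*2 + 2*(-1))*k = (5 - 1 + 10 - 2)*k = 12*k)
C = -9 (C = 3*(-3) = -9)
(B(-6, 11) - 80)*C = (12*(-6) - 80)*(-9) = (-72 - 80)*(-9) = -152*(-9) = 1368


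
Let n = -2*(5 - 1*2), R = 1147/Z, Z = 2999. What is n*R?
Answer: -6882/2999 ≈ -2.2948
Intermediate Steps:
R = 1147/2999 ≈ 0.38246
n = -6 (n = -2*(5 - 2) = -2*3 = -6)
n*R = -6*1147/2999 = -6882/2999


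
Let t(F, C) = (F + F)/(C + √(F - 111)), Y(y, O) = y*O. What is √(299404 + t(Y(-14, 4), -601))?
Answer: √(299404 + 112/(601 - I*√167)) ≈ 547.18 + 0.e-6*I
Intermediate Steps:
Y(y, O) = O*y
t(F, C) = 2*F/(C + √(-111 + F)) (t(F, C) = (2*F)/(C + √(-111 + F)) = 2*F/(C + √(-111 + F)))
√(299404 + t(Y(-14, 4), -601)) = √(299404 + 2*(4*(-14))/(-601 + √(-111 + 4*(-14)))) = √(299404 + 2*(-56)/(-601 + √(-111 - 56))) = √(299404 + 2*(-56)/(-601 + √(-167))) = √(299404 + 2*(-56)/(-601 + I*√167)) = √(299404 - 112/(-601 + I*√167))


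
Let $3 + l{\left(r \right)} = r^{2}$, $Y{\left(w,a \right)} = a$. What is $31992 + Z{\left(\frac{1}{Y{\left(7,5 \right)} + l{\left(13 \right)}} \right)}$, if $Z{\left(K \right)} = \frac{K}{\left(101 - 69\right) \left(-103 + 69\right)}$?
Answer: $\frac{5952047615}{186048} \approx 31992.0$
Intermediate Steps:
$l{\left(r \right)} = -3 + r^{2}$
$Z{\left(K \right)} = - \frac{K}{1088}$ ($Z{\left(K \right)} = \frac{K}{32 \left(-34\right)} = \frac{K}{-1088} = K \left(- \frac{1}{1088}\right) = - \frac{K}{1088}$)
$31992 + Z{\left(\frac{1}{Y{\left(7,5 \right)} + l{\left(13 \right)}} \right)} = 31992 - \frac{1}{1088 \left(5 - \left(3 - 13^{2}\right)\right)} = 31992 - \frac{1}{1088 \left(5 + \left(-3 + 169\right)\right)} = 31992 - \frac{1}{1088 \left(5 + 166\right)} = 31992 - \frac{1}{1088 \cdot 171} = 31992 - \frac{1}{186048} = \frac{5952047615}{186048}$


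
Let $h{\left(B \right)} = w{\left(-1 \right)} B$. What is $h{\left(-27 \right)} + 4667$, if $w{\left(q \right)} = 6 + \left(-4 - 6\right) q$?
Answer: $4235$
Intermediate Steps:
$w{\left(q \right)} = 6 - 10 q$ ($w{\left(q \right)} = 6 + \left(-4 - 6\right) q = 6 - 10 q$)
$h{\left(B \right)} = 16 B$ ($h{\left(B \right)} = \left(6 - -10\right) B = \left(6 + 10\right) B = 16 B$)
$h{\left(-27 \right)} + 4667 = 16 \left(-27\right) + 4667 = -432 + 4667 = 4235$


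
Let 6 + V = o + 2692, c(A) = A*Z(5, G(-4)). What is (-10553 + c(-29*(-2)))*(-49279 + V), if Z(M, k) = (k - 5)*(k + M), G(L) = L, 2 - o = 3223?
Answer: 551690050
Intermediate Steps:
o = -3221 (o = 2 - 1*3223 = 2 - 3223 = -3221)
Z(M, k) = (-5 + k)*(M + k)
c(A) = -9*A (c(A) = A*((-4)² - 5*5 - 5*(-4) + 5*(-4)) = A*(16 - 25 + 20 - 20) = A*(-9) = -9*A)
V = -535 (V = -6 + (-3221 + 2692) = -6 - 529 = -535)
(-10553 + c(-29*(-2)))*(-49279 + V) = (-10553 - (-261)*(-2))*(-49279 - 535) = (-10553 - 9*58)*(-49814) = (-10553 - 522)*(-49814) = -11075*(-49814) = 551690050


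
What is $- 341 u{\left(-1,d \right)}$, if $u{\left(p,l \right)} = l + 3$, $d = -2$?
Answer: $-341$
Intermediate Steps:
$u{\left(p,l \right)} = 3 + l$
$- 341 u{\left(-1,d \right)} = - 341 \left(3 - 2\right) = \left(-341\right) 1 = -341$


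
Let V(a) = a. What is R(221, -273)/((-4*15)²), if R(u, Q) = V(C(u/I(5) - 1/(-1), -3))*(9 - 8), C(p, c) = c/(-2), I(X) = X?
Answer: 1/2400 ≈ 0.00041667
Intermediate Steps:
C(p, c) = -c/2 (C(p, c) = c*(-½) = -c/2)
R(u, Q) = 3/2 (R(u, Q) = (-½*(-3))*(9 - 8) = (3/2)*1 = 3/2)
R(221, -273)/((-4*15)²) = 3/(2*((-4*15)²)) = 3/(2*((-60)²)) = (3/2)/3600 = (3/2)*(1/3600) = 1/2400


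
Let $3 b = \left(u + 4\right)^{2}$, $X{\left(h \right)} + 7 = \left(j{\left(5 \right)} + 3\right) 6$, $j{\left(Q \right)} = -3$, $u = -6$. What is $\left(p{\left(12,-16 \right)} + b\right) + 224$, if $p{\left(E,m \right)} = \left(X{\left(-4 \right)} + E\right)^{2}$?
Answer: $\frac{751}{3} \approx 250.33$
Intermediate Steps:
$X{\left(h \right)} = -7$ ($X{\left(h \right)} = -7 + \left(-3 + 3\right) 6 = -7 + 0 \cdot 6 = -7 + 0 = -7$)
$p{\left(E,m \right)} = \left(-7 + E\right)^{2}$
$b = \frac{4}{3}$ ($b = \frac{\left(-6 + 4\right)^{2}}{3} = \frac{\left(-2\right)^{2}}{3} = \frac{1}{3} \cdot 4 = \frac{4}{3} \approx 1.3333$)
$\left(p{\left(12,-16 \right)} + b\right) + 224 = \left(\left(-7 + 12\right)^{2} + \frac{4}{3}\right) + 224 = \left(5^{2} + \frac{4}{3}\right) + 224 = \left(25 + \frac{4}{3}\right) + 224 = \frac{79}{3} + 224 = \frac{751}{3}$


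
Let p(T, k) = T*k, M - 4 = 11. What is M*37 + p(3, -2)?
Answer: 549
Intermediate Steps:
M = 15 (M = 4 + 11 = 15)
M*37 + p(3, -2) = 15*37 + 3*(-2) = 555 - 6 = 549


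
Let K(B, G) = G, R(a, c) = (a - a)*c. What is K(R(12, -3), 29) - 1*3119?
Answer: -3090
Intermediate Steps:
R(a, c) = 0 (R(a, c) = 0*c = 0)
K(R(12, -3), 29) - 1*3119 = 29 - 1*3119 = 29 - 3119 = -3090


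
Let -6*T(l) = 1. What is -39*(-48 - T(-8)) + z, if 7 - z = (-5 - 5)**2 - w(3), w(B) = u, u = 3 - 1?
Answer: 3549/2 ≈ 1774.5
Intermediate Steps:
T(l) = -1/6 (T(l) = -1/6*1 = -1/6)
u = 2
w(B) = 2
z = -91 (z = 7 - ((-5 - 5)**2 - 1*2) = 7 - ((-10)**2 - 2) = 7 - (100 - 2) = 7 - 1*98 = 7 - 98 = -91)
-39*(-48 - T(-8)) + z = -39*(-48 - 1*(-1/6)) - 91 = -39*(-48 + 1/6) - 91 = -39*(-287/6) - 91 = 3731/2 - 91 = 3549/2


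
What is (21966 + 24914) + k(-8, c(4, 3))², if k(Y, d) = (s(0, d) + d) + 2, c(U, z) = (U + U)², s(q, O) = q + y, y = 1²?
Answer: 51369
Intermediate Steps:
y = 1
s(q, O) = 1 + q (s(q, O) = q + 1 = 1 + q)
c(U, z) = 4*U² (c(U, z) = (2*U)² = 4*U²)
k(Y, d) = 3 + d (k(Y, d) = ((1 + 0) + d) + 2 = (1 + d) + 2 = 3 + d)
(21966 + 24914) + k(-8, c(4, 3))² = (21966 + 24914) + (3 + 4*4²)² = 46880 + (3 + 4*16)² = 46880 + (3 + 64)² = 46880 + 67² = 46880 + 4489 = 51369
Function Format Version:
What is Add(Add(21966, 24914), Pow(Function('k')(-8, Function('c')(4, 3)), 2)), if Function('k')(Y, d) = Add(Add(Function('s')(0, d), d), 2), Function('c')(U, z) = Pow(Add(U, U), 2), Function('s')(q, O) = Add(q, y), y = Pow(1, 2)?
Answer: 51369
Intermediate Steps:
y = 1
Function('s')(q, O) = Add(1, q) (Function('s')(q, O) = Add(q, 1) = Add(1, q))
Function('c')(U, z) = Mul(4, Pow(U, 2)) (Function('c')(U, z) = Pow(Mul(2, U), 2) = Mul(4, Pow(U, 2)))
Function('k')(Y, d) = Add(3, d) (Function('k')(Y, d) = Add(Add(Add(1, 0), d), 2) = Add(Add(1, d), 2) = Add(3, d))
Add(Add(21966, 24914), Pow(Function('k')(-8, Function('c')(4, 3)), 2)) = Add(Add(21966, 24914), Pow(Add(3, Mul(4, Pow(4, 2))), 2)) = Add(46880, Pow(Add(3, Mul(4, 16)), 2)) = Add(46880, Pow(Add(3, 64), 2)) = Add(46880, Pow(67, 2)) = Add(46880, 4489) = 51369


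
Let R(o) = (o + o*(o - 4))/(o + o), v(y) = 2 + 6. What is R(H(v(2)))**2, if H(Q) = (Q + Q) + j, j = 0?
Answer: 169/4 ≈ 42.250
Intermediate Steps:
v(y) = 8
H(Q) = 2*Q (H(Q) = (Q + Q) + 0 = 2*Q + 0 = 2*Q)
R(o) = (o + o*(-4 + o))/(2*o) (R(o) = (o + o*(-4 + o))/((2*o)) = (o + o*(-4 + o))*(1/(2*o)) = (o + o*(-4 + o))/(2*o))
R(H(v(2)))**2 = (-3/2 + (2*8)/2)**2 = (-3/2 + (1/2)*16)**2 = (-3/2 + 8)**2 = (13/2)**2 = 169/4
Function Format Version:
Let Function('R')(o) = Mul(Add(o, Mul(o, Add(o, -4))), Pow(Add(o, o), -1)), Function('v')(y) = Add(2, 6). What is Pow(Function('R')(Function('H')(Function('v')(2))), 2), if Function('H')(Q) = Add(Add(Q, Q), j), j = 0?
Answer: Rational(169, 4) ≈ 42.250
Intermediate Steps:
Function('v')(y) = 8
Function('H')(Q) = Mul(2, Q) (Function('H')(Q) = Add(Add(Q, Q), 0) = Add(Mul(2, Q), 0) = Mul(2, Q))
Function('R')(o) = Mul(Rational(1, 2), Pow(o, -1), Add(o, Mul(o, Add(-4, o)))) (Function('R')(o) = Mul(Add(o, Mul(o, Add(-4, o))), Pow(Mul(2, o), -1)) = Mul(Add(o, Mul(o, Add(-4, o))), Mul(Rational(1, 2), Pow(o, -1))) = Mul(Rational(1, 2), Pow(o, -1), Add(o, Mul(o, Add(-4, o)))))
Pow(Function('R')(Function('H')(Function('v')(2))), 2) = Pow(Add(Rational(-3, 2), Mul(Rational(1, 2), Mul(2, 8))), 2) = Pow(Add(Rational(-3, 2), Mul(Rational(1, 2), 16)), 2) = Pow(Add(Rational(-3, 2), 8), 2) = Pow(Rational(13, 2), 2) = Rational(169, 4)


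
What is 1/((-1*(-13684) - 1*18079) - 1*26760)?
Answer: -1/31155 ≈ -3.2098e-5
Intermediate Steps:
1/((-1*(-13684) - 1*18079) - 1*26760) = 1/((13684 - 18079) - 26760) = 1/(-4395 - 26760) = 1/(-31155) = -1/31155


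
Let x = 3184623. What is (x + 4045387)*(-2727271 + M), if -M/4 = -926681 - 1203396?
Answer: 41883715440370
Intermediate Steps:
M = 8520308 (M = -4*(-926681 - 1203396) = -4*(-2130077) = 8520308)
(x + 4045387)*(-2727271 + M) = (3184623 + 4045387)*(-2727271 + 8520308) = 7230010*5793037 = 41883715440370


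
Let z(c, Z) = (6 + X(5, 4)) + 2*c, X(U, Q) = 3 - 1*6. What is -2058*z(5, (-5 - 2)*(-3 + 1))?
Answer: -26754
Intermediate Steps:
X(U, Q) = -3 (X(U, Q) = 3 - 6 = -3)
z(c, Z) = 3 + 2*c (z(c, Z) = (6 - 3) + 2*c = 3 + 2*c)
-2058*z(5, (-5 - 2)*(-3 + 1)) = -2058*(3 + 2*5) = -2058*(3 + 10) = -2058*13 = -26754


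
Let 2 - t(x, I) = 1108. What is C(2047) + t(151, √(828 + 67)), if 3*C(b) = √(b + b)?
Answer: -1106 + √4094/3 ≈ -1084.7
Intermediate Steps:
t(x, I) = -1106 (t(x, I) = 2 - 1*1108 = 2 - 1108 = -1106)
C(b) = √2*√b/3 (C(b) = √(b + b)/3 = √(2*b)/3 = (√2*√b)/3 = √2*√b/3)
C(2047) + t(151, √(828 + 67)) = √2*√2047/3 - 1106 = √4094/3 - 1106 = -1106 + √4094/3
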